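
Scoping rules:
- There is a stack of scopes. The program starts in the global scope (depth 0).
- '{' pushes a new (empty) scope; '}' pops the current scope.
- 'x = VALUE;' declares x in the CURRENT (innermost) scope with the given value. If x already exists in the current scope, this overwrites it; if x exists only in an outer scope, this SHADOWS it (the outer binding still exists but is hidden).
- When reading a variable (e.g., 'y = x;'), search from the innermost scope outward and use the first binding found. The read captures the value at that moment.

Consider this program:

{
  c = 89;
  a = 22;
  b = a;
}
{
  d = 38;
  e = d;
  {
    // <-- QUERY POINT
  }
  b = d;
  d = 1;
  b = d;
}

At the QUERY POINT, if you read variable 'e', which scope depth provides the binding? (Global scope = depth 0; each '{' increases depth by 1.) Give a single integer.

Step 1: enter scope (depth=1)
Step 2: declare c=89 at depth 1
Step 3: declare a=22 at depth 1
Step 4: declare b=(read a)=22 at depth 1
Step 5: exit scope (depth=0)
Step 6: enter scope (depth=1)
Step 7: declare d=38 at depth 1
Step 8: declare e=(read d)=38 at depth 1
Step 9: enter scope (depth=2)
Visible at query point: d=38 e=38

Answer: 1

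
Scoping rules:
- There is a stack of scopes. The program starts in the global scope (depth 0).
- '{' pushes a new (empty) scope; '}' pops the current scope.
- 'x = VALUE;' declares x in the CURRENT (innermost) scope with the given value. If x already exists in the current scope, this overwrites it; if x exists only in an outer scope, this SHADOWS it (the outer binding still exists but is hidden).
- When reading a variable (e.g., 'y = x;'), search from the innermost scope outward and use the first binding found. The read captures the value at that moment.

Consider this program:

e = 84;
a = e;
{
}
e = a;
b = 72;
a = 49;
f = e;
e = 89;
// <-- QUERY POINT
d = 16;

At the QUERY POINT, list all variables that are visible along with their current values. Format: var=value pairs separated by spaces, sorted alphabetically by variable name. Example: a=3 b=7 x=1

Answer: a=49 b=72 e=89 f=84

Derivation:
Step 1: declare e=84 at depth 0
Step 2: declare a=(read e)=84 at depth 0
Step 3: enter scope (depth=1)
Step 4: exit scope (depth=0)
Step 5: declare e=(read a)=84 at depth 0
Step 6: declare b=72 at depth 0
Step 7: declare a=49 at depth 0
Step 8: declare f=(read e)=84 at depth 0
Step 9: declare e=89 at depth 0
Visible at query point: a=49 b=72 e=89 f=84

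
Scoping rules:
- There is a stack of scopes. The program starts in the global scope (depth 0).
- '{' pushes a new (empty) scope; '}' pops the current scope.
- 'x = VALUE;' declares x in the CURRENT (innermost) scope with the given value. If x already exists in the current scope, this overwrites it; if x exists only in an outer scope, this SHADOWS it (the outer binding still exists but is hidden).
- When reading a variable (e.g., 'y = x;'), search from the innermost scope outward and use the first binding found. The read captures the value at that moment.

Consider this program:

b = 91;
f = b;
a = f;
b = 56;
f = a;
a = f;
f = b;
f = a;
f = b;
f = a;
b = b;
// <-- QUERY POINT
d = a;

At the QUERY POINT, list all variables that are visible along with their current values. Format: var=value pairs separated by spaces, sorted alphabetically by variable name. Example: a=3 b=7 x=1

Answer: a=91 b=56 f=91

Derivation:
Step 1: declare b=91 at depth 0
Step 2: declare f=(read b)=91 at depth 0
Step 3: declare a=(read f)=91 at depth 0
Step 4: declare b=56 at depth 0
Step 5: declare f=(read a)=91 at depth 0
Step 6: declare a=(read f)=91 at depth 0
Step 7: declare f=(read b)=56 at depth 0
Step 8: declare f=(read a)=91 at depth 0
Step 9: declare f=(read b)=56 at depth 0
Step 10: declare f=(read a)=91 at depth 0
Step 11: declare b=(read b)=56 at depth 0
Visible at query point: a=91 b=56 f=91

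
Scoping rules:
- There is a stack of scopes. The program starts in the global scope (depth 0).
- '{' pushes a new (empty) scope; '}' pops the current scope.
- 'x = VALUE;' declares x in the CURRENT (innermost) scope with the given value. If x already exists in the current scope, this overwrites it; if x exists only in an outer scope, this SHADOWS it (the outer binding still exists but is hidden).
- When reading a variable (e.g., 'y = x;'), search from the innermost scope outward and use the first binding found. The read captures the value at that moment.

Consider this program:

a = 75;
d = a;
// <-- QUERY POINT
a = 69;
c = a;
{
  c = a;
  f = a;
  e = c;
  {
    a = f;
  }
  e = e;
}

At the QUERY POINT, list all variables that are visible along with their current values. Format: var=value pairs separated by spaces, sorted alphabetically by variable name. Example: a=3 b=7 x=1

Step 1: declare a=75 at depth 0
Step 2: declare d=(read a)=75 at depth 0
Visible at query point: a=75 d=75

Answer: a=75 d=75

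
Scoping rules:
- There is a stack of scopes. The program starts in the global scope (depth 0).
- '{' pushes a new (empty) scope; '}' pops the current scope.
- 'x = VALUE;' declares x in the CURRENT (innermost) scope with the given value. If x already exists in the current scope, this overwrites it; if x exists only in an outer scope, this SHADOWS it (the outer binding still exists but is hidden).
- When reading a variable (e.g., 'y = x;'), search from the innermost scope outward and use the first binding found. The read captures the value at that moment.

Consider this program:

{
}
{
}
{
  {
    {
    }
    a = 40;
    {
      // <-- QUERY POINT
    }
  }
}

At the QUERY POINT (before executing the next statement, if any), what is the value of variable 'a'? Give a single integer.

Step 1: enter scope (depth=1)
Step 2: exit scope (depth=0)
Step 3: enter scope (depth=1)
Step 4: exit scope (depth=0)
Step 5: enter scope (depth=1)
Step 6: enter scope (depth=2)
Step 7: enter scope (depth=3)
Step 8: exit scope (depth=2)
Step 9: declare a=40 at depth 2
Step 10: enter scope (depth=3)
Visible at query point: a=40

Answer: 40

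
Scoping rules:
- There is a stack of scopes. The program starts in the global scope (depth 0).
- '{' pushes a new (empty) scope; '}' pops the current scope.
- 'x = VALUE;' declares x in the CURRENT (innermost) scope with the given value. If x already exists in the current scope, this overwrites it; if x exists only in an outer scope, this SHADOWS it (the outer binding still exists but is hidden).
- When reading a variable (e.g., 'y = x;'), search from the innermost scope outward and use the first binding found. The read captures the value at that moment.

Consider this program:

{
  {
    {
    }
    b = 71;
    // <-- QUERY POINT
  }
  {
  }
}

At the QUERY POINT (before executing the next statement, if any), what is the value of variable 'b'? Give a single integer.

Step 1: enter scope (depth=1)
Step 2: enter scope (depth=2)
Step 3: enter scope (depth=3)
Step 4: exit scope (depth=2)
Step 5: declare b=71 at depth 2
Visible at query point: b=71

Answer: 71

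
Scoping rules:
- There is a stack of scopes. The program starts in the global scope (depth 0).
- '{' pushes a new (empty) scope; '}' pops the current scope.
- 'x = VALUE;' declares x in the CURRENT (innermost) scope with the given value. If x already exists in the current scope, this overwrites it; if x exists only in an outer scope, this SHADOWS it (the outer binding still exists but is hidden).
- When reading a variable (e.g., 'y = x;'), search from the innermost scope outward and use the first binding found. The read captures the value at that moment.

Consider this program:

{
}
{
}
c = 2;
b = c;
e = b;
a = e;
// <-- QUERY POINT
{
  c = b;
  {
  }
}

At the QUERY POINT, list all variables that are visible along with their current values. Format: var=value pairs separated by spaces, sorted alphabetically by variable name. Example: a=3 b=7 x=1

Step 1: enter scope (depth=1)
Step 2: exit scope (depth=0)
Step 3: enter scope (depth=1)
Step 4: exit scope (depth=0)
Step 5: declare c=2 at depth 0
Step 6: declare b=(read c)=2 at depth 0
Step 7: declare e=(read b)=2 at depth 0
Step 8: declare a=(read e)=2 at depth 0
Visible at query point: a=2 b=2 c=2 e=2

Answer: a=2 b=2 c=2 e=2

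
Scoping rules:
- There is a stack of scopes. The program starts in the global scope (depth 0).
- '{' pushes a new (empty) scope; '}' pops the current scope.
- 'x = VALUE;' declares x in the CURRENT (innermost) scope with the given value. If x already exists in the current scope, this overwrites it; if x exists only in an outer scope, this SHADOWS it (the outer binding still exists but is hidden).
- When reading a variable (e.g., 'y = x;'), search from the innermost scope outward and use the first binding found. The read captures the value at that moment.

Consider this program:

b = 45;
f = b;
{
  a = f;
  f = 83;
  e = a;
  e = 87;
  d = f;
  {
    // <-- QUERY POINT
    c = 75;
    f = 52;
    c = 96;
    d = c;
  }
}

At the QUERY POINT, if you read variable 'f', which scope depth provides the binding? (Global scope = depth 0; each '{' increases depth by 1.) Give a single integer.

Answer: 1

Derivation:
Step 1: declare b=45 at depth 0
Step 2: declare f=(read b)=45 at depth 0
Step 3: enter scope (depth=1)
Step 4: declare a=(read f)=45 at depth 1
Step 5: declare f=83 at depth 1
Step 6: declare e=(read a)=45 at depth 1
Step 7: declare e=87 at depth 1
Step 8: declare d=(read f)=83 at depth 1
Step 9: enter scope (depth=2)
Visible at query point: a=45 b=45 d=83 e=87 f=83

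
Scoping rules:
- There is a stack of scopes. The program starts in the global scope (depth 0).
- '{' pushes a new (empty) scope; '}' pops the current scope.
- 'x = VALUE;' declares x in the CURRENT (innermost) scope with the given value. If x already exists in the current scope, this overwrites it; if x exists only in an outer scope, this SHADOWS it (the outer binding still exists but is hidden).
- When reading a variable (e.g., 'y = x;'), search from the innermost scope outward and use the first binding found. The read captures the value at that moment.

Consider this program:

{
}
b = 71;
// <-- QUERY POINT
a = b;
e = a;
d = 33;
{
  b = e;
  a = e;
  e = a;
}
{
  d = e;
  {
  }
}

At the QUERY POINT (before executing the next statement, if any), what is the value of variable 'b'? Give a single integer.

Step 1: enter scope (depth=1)
Step 2: exit scope (depth=0)
Step 3: declare b=71 at depth 0
Visible at query point: b=71

Answer: 71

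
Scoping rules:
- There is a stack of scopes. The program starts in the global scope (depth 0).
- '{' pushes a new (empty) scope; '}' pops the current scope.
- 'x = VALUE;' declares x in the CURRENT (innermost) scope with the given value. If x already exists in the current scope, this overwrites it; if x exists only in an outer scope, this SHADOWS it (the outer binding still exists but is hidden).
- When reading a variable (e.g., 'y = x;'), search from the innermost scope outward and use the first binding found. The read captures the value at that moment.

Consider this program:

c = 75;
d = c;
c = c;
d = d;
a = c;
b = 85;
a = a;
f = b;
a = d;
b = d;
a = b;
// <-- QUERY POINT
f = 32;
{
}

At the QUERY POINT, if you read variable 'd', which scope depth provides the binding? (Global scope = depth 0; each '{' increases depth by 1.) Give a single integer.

Step 1: declare c=75 at depth 0
Step 2: declare d=(read c)=75 at depth 0
Step 3: declare c=(read c)=75 at depth 0
Step 4: declare d=(read d)=75 at depth 0
Step 5: declare a=(read c)=75 at depth 0
Step 6: declare b=85 at depth 0
Step 7: declare a=(read a)=75 at depth 0
Step 8: declare f=(read b)=85 at depth 0
Step 9: declare a=(read d)=75 at depth 0
Step 10: declare b=(read d)=75 at depth 0
Step 11: declare a=(read b)=75 at depth 0
Visible at query point: a=75 b=75 c=75 d=75 f=85

Answer: 0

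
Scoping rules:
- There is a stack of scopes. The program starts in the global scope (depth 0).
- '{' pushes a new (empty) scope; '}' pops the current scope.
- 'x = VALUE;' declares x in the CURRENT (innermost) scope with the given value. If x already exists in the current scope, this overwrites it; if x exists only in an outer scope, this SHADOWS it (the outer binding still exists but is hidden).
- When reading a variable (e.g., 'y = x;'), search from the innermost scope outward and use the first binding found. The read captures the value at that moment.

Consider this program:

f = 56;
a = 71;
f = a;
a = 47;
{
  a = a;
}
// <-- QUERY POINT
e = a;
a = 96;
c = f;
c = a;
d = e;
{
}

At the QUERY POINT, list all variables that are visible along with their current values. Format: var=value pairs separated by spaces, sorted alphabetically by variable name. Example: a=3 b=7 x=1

Answer: a=47 f=71

Derivation:
Step 1: declare f=56 at depth 0
Step 2: declare a=71 at depth 0
Step 3: declare f=(read a)=71 at depth 0
Step 4: declare a=47 at depth 0
Step 5: enter scope (depth=1)
Step 6: declare a=(read a)=47 at depth 1
Step 7: exit scope (depth=0)
Visible at query point: a=47 f=71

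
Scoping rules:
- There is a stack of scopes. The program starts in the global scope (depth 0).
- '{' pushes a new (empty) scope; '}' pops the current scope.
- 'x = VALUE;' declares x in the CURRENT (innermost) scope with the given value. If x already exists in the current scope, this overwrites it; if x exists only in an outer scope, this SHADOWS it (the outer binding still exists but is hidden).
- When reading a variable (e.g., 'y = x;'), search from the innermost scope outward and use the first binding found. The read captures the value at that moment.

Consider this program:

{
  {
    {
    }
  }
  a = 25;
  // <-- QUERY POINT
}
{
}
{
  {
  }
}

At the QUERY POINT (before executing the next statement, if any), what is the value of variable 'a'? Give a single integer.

Step 1: enter scope (depth=1)
Step 2: enter scope (depth=2)
Step 3: enter scope (depth=3)
Step 4: exit scope (depth=2)
Step 5: exit scope (depth=1)
Step 6: declare a=25 at depth 1
Visible at query point: a=25

Answer: 25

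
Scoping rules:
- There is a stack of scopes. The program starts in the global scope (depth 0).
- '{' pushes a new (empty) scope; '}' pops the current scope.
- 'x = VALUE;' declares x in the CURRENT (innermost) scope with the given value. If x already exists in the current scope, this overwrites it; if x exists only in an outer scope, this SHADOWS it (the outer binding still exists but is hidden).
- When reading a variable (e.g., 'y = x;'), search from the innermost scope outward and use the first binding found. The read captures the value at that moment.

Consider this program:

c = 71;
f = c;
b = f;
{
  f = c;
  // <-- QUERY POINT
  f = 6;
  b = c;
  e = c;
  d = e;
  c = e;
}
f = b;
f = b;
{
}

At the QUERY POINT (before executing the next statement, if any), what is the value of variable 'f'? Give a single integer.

Step 1: declare c=71 at depth 0
Step 2: declare f=(read c)=71 at depth 0
Step 3: declare b=(read f)=71 at depth 0
Step 4: enter scope (depth=1)
Step 5: declare f=(read c)=71 at depth 1
Visible at query point: b=71 c=71 f=71

Answer: 71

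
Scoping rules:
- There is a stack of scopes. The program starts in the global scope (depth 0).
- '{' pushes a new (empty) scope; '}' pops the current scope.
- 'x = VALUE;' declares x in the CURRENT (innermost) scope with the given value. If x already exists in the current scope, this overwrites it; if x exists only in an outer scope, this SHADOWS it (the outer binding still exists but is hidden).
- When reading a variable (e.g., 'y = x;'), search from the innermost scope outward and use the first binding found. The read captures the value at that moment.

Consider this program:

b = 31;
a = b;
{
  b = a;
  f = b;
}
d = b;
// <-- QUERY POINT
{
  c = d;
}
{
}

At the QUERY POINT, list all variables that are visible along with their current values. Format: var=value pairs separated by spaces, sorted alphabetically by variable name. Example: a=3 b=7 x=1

Answer: a=31 b=31 d=31

Derivation:
Step 1: declare b=31 at depth 0
Step 2: declare a=(read b)=31 at depth 0
Step 3: enter scope (depth=1)
Step 4: declare b=(read a)=31 at depth 1
Step 5: declare f=(read b)=31 at depth 1
Step 6: exit scope (depth=0)
Step 7: declare d=(read b)=31 at depth 0
Visible at query point: a=31 b=31 d=31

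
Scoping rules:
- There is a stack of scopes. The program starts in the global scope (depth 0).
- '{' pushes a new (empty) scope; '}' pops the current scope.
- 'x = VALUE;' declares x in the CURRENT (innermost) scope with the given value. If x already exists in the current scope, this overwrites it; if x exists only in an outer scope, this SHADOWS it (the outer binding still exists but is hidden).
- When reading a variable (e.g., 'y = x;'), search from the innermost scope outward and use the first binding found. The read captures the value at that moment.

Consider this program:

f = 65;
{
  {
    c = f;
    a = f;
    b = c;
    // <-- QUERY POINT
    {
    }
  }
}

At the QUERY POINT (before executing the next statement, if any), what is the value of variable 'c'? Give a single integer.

Step 1: declare f=65 at depth 0
Step 2: enter scope (depth=1)
Step 3: enter scope (depth=2)
Step 4: declare c=(read f)=65 at depth 2
Step 5: declare a=(read f)=65 at depth 2
Step 6: declare b=(read c)=65 at depth 2
Visible at query point: a=65 b=65 c=65 f=65

Answer: 65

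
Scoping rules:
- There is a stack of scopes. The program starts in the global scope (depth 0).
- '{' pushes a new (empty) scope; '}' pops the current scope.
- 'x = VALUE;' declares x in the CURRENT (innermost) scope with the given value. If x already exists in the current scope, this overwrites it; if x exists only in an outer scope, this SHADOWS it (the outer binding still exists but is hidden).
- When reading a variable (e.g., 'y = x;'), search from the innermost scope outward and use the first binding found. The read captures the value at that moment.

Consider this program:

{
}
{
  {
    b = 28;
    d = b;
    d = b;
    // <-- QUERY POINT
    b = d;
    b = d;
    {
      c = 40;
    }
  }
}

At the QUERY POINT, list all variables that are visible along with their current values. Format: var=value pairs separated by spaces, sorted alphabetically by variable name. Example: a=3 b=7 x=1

Answer: b=28 d=28

Derivation:
Step 1: enter scope (depth=1)
Step 2: exit scope (depth=0)
Step 3: enter scope (depth=1)
Step 4: enter scope (depth=2)
Step 5: declare b=28 at depth 2
Step 6: declare d=(read b)=28 at depth 2
Step 7: declare d=(read b)=28 at depth 2
Visible at query point: b=28 d=28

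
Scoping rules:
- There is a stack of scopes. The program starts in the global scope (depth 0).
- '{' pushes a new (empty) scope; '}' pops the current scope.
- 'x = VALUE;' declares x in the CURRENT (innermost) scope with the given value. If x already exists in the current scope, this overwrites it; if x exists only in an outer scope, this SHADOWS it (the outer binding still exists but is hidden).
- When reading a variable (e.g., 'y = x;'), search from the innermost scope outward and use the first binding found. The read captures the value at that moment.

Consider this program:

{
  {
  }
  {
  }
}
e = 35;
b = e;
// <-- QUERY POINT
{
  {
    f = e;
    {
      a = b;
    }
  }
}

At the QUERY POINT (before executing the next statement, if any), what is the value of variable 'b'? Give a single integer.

Step 1: enter scope (depth=1)
Step 2: enter scope (depth=2)
Step 3: exit scope (depth=1)
Step 4: enter scope (depth=2)
Step 5: exit scope (depth=1)
Step 6: exit scope (depth=0)
Step 7: declare e=35 at depth 0
Step 8: declare b=(read e)=35 at depth 0
Visible at query point: b=35 e=35

Answer: 35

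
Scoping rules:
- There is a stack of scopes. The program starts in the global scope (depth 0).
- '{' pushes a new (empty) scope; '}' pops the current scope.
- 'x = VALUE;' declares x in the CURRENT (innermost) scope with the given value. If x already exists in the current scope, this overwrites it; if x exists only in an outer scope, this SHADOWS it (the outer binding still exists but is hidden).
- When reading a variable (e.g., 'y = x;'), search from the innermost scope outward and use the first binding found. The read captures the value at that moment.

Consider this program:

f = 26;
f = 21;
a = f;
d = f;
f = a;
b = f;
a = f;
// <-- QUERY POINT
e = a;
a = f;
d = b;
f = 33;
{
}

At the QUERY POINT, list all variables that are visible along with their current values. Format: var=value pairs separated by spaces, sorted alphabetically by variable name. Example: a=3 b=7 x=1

Step 1: declare f=26 at depth 0
Step 2: declare f=21 at depth 0
Step 3: declare a=(read f)=21 at depth 0
Step 4: declare d=(read f)=21 at depth 0
Step 5: declare f=(read a)=21 at depth 0
Step 6: declare b=(read f)=21 at depth 0
Step 7: declare a=(read f)=21 at depth 0
Visible at query point: a=21 b=21 d=21 f=21

Answer: a=21 b=21 d=21 f=21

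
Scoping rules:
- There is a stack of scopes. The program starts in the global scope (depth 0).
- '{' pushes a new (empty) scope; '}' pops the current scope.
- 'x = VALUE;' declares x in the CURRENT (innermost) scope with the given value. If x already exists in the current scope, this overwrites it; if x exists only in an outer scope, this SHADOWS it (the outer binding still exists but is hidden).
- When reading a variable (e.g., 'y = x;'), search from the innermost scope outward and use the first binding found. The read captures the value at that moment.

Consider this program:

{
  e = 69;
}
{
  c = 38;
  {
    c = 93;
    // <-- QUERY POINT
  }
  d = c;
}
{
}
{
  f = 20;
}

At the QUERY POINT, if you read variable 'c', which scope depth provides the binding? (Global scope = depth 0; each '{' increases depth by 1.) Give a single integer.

Answer: 2

Derivation:
Step 1: enter scope (depth=1)
Step 2: declare e=69 at depth 1
Step 3: exit scope (depth=0)
Step 4: enter scope (depth=1)
Step 5: declare c=38 at depth 1
Step 6: enter scope (depth=2)
Step 7: declare c=93 at depth 2
Visible at query point: c=93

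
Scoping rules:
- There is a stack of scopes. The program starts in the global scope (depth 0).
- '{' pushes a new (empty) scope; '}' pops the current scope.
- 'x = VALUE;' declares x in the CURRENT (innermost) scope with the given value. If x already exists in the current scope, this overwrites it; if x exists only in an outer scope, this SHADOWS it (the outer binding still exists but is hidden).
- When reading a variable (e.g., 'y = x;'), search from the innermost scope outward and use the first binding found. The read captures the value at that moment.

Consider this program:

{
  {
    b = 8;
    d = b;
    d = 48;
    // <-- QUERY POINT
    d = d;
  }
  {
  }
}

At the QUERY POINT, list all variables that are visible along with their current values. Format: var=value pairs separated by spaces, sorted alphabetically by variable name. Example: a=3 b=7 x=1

Step 1: enter scope (depth=1)
Step 2: enter scope (depth=2)
Step 3: declare b=8 at depth 2
Step 4: declare d=(read b)=8 at depth 2
Step 5: declare d=48 at depth 2
Visible at query point: b=8 d=48

Answer: b=8 d=48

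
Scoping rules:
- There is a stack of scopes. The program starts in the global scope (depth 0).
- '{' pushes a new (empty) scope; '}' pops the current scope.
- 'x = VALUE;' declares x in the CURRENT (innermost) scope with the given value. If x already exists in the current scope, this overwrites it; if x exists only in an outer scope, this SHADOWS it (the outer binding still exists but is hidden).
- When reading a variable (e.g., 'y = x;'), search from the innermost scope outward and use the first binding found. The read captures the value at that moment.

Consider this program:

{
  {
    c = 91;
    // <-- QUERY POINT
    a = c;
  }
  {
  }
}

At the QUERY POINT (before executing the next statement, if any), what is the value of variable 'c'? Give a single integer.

Answer: 91

Derivation:
Step 1: enter scope (depth=1)
Step 2: enter scope (depth=2)
Step 3: declare c=91 at depth 2
Visible at query point: c=91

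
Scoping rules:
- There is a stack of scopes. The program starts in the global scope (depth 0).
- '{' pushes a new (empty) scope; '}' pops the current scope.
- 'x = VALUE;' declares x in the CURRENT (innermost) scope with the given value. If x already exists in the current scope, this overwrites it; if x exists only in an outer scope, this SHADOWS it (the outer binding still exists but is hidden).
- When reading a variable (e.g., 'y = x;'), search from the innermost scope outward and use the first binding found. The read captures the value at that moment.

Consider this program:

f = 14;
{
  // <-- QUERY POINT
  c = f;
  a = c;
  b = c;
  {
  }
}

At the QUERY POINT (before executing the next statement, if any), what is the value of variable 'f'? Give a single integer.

Step 1: declare f=14 at depth 0
Step 2: enter scope (depth=1)
Visible at query point: f=14

Answer: 14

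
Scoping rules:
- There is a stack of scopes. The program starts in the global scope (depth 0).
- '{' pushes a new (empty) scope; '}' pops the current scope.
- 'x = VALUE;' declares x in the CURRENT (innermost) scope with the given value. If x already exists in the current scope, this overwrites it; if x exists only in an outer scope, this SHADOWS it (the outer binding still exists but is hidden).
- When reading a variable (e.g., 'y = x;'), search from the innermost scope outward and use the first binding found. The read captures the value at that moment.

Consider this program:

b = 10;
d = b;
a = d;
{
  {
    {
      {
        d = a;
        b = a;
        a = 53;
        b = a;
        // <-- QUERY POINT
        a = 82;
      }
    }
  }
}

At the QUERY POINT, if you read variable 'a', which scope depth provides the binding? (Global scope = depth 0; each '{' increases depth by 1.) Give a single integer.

Step 1: declare b=10 at depth 0
Step 2: declare d=(read b)=10 at depth 0
Step 3: declare a=(read d)=10 at depth 0
Step 4: enter scope (depth=1)
Step 5: enter scope (depth=2)
Step 6: enter scope (depth=3)
Step 7: enter scope (depth=4)
Step 8: declare d=(read a)=10 at depth 4
Step 9: declare b=(read a)=10 at depth 4
Step 10: declare a=53 at depth 4
Step 11: declare b=(read a)=53 at depth 4
Visible at query point: a=53 b=53 d=10

Answer: 4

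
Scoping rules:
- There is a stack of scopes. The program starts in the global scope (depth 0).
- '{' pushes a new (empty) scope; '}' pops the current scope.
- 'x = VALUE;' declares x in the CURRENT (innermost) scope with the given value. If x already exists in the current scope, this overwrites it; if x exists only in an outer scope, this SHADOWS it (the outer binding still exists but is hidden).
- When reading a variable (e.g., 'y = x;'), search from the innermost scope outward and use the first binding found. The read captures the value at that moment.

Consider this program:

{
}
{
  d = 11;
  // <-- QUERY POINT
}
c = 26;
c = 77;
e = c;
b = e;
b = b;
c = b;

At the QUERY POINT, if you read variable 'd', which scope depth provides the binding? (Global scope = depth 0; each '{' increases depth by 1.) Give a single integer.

Answer: 1

Derivation:
Step 1: enter scope (depth=1)
Step 2: exit scope (depth=0)
Step 3: enter scope (depth=1)
Step 4: declare d=11 at depth 1
Visible at query point: d=11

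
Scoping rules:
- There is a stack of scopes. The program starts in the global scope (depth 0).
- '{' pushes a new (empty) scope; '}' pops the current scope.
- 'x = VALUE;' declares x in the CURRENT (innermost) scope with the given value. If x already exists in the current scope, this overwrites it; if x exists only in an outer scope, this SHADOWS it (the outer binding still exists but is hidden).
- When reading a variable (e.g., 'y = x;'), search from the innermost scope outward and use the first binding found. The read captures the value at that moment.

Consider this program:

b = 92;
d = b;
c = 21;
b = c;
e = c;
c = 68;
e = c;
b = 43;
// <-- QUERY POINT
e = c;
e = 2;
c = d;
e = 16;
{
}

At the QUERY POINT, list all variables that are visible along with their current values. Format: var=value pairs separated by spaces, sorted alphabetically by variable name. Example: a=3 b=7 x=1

Step 1: declare b=92 at depth 0
Step 2: declare d=(read b)=92 at depth 0
Step 3: declare c=21 at depth 0
Step 4: declare b=(read c)=21 at depth 0
Step 5: declare e=(read c)=21 at depth 0
Step 6: declare c=68 at depth 0
Step 7: declare e=(read c)=68 at depth 0
Step 8: declare b=43 at depth 0
Visible at query point: b=43 c=68 d=92 e=68

Answer: b=43 c=68 d=92 e=68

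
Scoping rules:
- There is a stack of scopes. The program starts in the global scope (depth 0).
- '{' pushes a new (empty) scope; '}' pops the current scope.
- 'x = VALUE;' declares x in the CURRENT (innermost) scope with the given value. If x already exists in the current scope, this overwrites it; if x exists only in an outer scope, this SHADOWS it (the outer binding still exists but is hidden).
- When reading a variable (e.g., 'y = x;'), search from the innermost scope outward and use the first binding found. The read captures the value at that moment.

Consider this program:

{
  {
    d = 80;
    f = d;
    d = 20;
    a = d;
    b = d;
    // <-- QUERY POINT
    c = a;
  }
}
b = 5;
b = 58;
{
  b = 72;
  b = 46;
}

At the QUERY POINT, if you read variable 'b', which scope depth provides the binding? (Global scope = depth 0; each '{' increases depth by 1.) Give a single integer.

Step 1: enter scope (depth=1)
Step 2: enter scope (depth=2)
Step 3: declare d=80 at depth 2
Step 4: declare f=(read d)=80 at depth 2
Step 5: declare d=20 at depth 2
Step 6: declare a=(read d)=20 at depth 2
Step 7: declare b=(read d)=20 at depth 2
Visible at query point: a=20 b=20 d=20 f=80

Answer: 2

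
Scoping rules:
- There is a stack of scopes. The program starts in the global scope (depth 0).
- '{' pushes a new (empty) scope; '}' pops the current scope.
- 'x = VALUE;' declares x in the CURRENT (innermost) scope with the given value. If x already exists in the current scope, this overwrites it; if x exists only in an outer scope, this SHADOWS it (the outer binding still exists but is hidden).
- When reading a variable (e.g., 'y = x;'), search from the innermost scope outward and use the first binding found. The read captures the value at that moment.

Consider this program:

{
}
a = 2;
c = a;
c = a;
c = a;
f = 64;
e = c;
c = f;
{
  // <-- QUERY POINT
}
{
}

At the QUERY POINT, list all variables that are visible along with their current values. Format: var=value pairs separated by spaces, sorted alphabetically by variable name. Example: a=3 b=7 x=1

Step 1: enter scope (depth=1)
Step 2: exit scope (depth=0)
Step 3: declare a=2 at depth 0
Step 4: declare c=(read a)=2 at depth 0
Step 5: declare c=(read a)=2 at depth 0
Step 6: declare c=(read a)=2 at depth 0
Step 7: declare f=64 at depth 0
Step 8: declare e=(read c)=2 at depth 0
Step 9: declare c=(read f)=64 at depth 0
Step 10: enter scope (depth=1)
Visible at query point: a=2 c=64 e=2 f=64

Answer: a=2 c=64 e=2 f=64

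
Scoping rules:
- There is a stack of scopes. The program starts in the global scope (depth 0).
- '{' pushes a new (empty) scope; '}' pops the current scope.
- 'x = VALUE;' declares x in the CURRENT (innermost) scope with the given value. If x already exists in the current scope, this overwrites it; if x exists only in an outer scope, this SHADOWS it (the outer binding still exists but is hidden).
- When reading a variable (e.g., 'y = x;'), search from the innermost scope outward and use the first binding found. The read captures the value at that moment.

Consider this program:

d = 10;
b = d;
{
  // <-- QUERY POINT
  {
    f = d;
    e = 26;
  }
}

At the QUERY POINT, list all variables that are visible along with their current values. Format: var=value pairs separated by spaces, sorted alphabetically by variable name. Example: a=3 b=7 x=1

Step 1: declare d=10 at depth 0
Step 2: declare b=(read d)=10 at depth 0
Step 3: enter scope (depth=1)
Visible at query point: b=10 d=10

Answer: b=10 d=10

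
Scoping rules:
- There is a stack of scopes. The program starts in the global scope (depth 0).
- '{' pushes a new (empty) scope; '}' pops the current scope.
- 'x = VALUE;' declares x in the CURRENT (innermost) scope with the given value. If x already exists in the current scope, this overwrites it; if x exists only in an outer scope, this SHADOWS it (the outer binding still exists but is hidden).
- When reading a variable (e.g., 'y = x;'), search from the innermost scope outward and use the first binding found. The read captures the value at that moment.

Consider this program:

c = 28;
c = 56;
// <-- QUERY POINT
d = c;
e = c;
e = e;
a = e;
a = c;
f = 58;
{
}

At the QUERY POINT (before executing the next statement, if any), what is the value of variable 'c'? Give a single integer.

Step 1: declare c=28 at depth 0
Step 2: declare c=56 at depth 0
Visible at query point: c=56

Answer: 56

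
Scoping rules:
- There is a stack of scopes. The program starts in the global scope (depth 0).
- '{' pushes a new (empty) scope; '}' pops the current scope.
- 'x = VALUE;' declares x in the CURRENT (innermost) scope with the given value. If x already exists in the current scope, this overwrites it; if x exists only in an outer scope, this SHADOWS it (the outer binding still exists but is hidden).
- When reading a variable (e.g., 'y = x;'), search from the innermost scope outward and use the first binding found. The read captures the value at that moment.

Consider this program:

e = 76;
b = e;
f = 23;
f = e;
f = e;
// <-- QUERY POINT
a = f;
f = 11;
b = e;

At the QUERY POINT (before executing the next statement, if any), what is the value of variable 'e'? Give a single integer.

Answer: 76

Derivation:
Step 1: declare e=76 at depth 0
Step 2: declare b=(read e)=76 at depth 0
Step 3: declare f=23 at depth 0
Step 4: declare f=(read e)=76 at depth 0
Step 5: declare f=(read e)=76 at depth 0
Visible at query point: b=76 e=76 f=76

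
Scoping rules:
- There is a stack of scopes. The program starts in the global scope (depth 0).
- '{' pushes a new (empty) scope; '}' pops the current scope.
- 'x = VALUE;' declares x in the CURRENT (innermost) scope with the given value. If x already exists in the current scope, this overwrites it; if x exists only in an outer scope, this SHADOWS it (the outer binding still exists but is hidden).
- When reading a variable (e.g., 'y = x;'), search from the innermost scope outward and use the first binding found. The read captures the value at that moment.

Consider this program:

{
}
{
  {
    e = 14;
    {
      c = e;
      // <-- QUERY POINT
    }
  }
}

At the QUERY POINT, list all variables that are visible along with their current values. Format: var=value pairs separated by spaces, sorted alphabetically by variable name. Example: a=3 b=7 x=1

Step 1: enter scope (depth=1)
Step 2: exit scope (depth=0)
Step 3: enter scope (depth=1)
Step 4: enter scope (depth=2)
Step 5: declare e=14 at depth 2
Step 6: enter scope (depth=3)
Step 7: declare c=(read e)=14 at depth 3
Visible at query point: c=14 e=14

Answer: c=14 e=14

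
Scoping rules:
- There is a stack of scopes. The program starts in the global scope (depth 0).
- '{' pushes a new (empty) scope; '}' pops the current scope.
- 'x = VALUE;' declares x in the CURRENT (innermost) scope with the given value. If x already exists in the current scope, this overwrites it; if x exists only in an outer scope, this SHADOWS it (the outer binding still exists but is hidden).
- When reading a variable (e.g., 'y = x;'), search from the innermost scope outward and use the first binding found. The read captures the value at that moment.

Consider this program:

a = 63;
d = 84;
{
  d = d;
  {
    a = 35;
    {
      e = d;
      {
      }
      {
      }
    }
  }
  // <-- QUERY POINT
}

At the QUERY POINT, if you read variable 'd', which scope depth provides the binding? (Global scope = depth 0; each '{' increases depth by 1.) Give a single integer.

Answer: 1

Derivation:
Step 1: declare a=63 at depth 0
Step 2: declare d=84 at depth 0
Step 3: enter scope (depth=1)
Step 4: declare d=(read d)=84 at depth 1
Step 5: enter scope (depth=2)
Step 6: declare a=35 at depth 2
Step 7: enter scope (depth=3)
Step 8: declare e=(read d)=84 at depth 3
Step 9: enter scope (depth=4)
Step 10: exit scope (depth=3)
Step 11: enter scope (depth=4)
Step 12: exit scope (depth=3)
Step 13: exit scope (depth=2)
Step 14: exit scope (depth=1)
Visible at query point: a=63 d=84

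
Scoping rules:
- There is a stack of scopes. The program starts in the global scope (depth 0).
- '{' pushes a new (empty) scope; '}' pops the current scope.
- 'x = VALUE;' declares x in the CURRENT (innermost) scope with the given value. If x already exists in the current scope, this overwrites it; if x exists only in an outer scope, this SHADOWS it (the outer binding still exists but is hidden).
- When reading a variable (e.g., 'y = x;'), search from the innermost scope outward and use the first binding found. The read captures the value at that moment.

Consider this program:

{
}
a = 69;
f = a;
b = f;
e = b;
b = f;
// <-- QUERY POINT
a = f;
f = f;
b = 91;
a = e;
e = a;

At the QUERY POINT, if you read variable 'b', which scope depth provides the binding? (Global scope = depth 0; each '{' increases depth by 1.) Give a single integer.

Answer: 0

Derivation:
Step 1: enter scope (depth=1)
Step 2: exit scope (depth=0)
Step 3: declare a=69 at depth 0
Step 4: declare f=(read a)=69 at depth 0
Step 5: declare b=(read f)=69 at depth 0
Step 6: declare e=(read b)=69 at depth 0
Step 7: declare b=(read f)=69 at depth 0
Visible at query point: a=69 b=69 e=69 f=69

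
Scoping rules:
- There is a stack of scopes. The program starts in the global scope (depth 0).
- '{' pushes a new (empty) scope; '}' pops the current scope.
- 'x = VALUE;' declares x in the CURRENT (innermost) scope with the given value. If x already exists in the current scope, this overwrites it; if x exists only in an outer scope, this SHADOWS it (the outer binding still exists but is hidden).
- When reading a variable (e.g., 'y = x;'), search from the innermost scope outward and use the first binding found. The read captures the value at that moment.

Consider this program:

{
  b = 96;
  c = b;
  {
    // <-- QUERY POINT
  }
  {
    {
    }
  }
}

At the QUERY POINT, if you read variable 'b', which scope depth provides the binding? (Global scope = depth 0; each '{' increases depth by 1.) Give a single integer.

Step 1: enter scope (depth=1)
Step 2: declare b=96 at depth 1
Step 3: declare c=(read b)=96 at depth 1
Step 4: enter scope (depth=2)
Visible at query point: b=96 c=96

Answer: 1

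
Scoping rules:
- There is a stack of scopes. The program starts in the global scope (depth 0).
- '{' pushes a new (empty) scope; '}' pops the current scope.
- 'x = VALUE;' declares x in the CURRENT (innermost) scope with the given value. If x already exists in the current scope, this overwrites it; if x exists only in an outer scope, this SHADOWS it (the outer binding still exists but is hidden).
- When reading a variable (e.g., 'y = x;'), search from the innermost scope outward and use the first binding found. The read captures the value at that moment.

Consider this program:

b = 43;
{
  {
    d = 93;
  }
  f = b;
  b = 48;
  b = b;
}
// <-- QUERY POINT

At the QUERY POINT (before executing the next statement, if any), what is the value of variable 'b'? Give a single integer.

Step 1: declare b=43 at depth 0
Step 2: enter scope (depth=1)
Step 3: enter scope (depth=2)
Step 4: declare d=93 at depth 2
Step 5: exit scope (depth=1)
Step 6: declare f=(read b)=43 at depth 1
Step 7: declare b=48 at depth 1
Step 8: declare b=(read b)=48 at depth 1
Step 9: exit scope (depth=0)
Visible at query point: b=43

Answer: 43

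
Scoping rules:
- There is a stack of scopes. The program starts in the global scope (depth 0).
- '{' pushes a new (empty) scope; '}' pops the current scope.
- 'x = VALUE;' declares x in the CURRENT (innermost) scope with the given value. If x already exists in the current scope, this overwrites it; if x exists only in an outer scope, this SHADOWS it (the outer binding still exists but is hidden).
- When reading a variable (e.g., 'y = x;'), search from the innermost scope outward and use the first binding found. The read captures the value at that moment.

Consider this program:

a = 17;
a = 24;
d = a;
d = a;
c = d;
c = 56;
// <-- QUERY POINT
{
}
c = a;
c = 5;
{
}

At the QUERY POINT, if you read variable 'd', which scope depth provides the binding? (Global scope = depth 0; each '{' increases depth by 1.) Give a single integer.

Step 1: declare a=17 at depth 0
Step 2: declare a=24 at depth 0
Step 3: declare d=(read a)=24 at depth 0
Step 4: declare d=(read a)=24 at depth 0
Step 5: declare c=(read d)=24 at depth 0
Step 6: declare c=56 at depth 0
Visible at query point: a=24 c=56 d=24

Answer: 0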